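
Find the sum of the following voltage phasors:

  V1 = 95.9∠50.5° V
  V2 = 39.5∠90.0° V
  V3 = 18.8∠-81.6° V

Step 1 — Convert each phasor to rectangular form:
  V1 = 95.9·(cos(50.5°) + j·sin(50.5°)) = 61 + j74 V
  V2 = 39.5·(cos(90.0°) + j·sin(90.0°)) = 0 + j39.5 V
  V3 = 18.8·(cos(-81.6°) + j·sin(-81.6°)) = 2.746 - j18.6 V
Step 2 — Sum components: V_total = 63.75 + j94.9 V.
Step 3 — Convert to polar: |V_total| = 114.3 V, ∠V_total = 56.1°.

V_total = 114.3∠56.1° V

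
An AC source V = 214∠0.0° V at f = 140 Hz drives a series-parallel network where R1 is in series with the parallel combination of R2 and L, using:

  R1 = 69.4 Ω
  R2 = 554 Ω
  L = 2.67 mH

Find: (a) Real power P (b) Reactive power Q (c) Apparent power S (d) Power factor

Step 1 — Angular frequency: ω = 2π·f = 2π·140 = 879.6 rad/s.
Step 2 — Component impedances:
  R1: Z = R = 69.4 Ω
  R2: Z = R = 554 Ω
  L: Z = jωL = j·879.6·0.00267 = 0 + j2.349 Ω
Step 3 — Parallel branch: R2 || L = 1/(1/R2 + 1/L) = 0.009957 + j2.349 Ω.
Step 4 — Series with R1: Z_total = R1 + (R2 || L) = 69.41 + j2.349 Ω = 69.45∠1.9° Ω.
Step 5 — Source phasor: V = 214∠0.0° V = 214 V.
Step 6 — Current: I = V / Z = 3.08 - j0.1042 A = 3.081∠-1.9° A.
Step 7 — Complex power: S = V·I* = 659 + j22.3 VA.
Step 8 — Real power: P = Re(S) = 659 W.
Step 9 — Reactive power: Q = Im(S) = 22.3 VAR.
Step 10 — Apparent power: |S| = 659.4 VA.
Step 11 — Power factor: PF = P/|S| = 0.9994 (lagging).

(a) P = 659 W  (b) Q = 22.3 VAR  (c) S = 659.4 VA  (d) PF = 0.9994 (lagging)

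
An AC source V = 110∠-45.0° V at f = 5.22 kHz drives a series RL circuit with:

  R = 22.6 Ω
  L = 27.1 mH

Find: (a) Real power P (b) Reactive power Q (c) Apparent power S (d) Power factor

Step 1 — Angular frequency: ω = 2π·f = 2π·5220 = 3.28e+04 rad/s.
Step 2 — Component impedances:
  R: Z = R = 22.6 Ω
  L: Z = jωL = j·3.28e+04·0.0271 = 0 + j888.8 Ω
Step 3 — Series combination: Z_total = R + L = 22.6 + j888.8 Ω = 889.1∠88.5° Ω.
Step 4 — Source phasor: V = 110∠-45.0° V = 77.78 - j77.78 V.
Step 5 — Current: I = V / Z = -0.08523 - j0.08968 A = 0.1237∠-133.5° A.
Step 6 — Complex power: S = V·I* = 0.3459 + j13.6 VA.
Step 7 — Real power: P = Re(S) = 0.3459 W.
Step 8 — Reactive power: Q = Im(S) = 13.6 VAR.
Step 9 — Apparent power: |S| = 13.61 VA.
Step 10 — Power factor: PF = P/|S| = 0.02542 (lagging).

(a) P = 0.3459 W  (b) Q = 13.6 VAR  (c) S = 13.61 VA  (d) PF = 0.02542 (lagging)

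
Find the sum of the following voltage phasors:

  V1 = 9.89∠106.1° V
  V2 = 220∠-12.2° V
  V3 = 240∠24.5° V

Step 1 — Convert each phasor to rectangular form:
  V1 = 9.89·(cos(106.1°) + j·sin(106.1°)) = -2.743 + j9.502 V
  V2 = 220·(cos(-12.2°) + j·sin(-12.2°)) = 215 - j46.49 V
  V3 = 240·(cos(24.5°) + j·sin(24.5°)) = 218.4 + j99.53 V
Step 2 — Sum components: V_total = 430.7 + j62.54 V.
Step 3 — Convert to polar: |V_total| = 435.2 V, ∠V_total = 8.3°.

V_total = 435.2∠8.3° V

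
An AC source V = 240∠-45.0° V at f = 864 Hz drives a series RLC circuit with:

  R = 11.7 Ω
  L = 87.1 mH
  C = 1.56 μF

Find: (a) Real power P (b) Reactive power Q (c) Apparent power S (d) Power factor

Step 1 — Angular frequency: ω = 2π·f = 2π·864 = 5429 rad/s.
Step 2 — Component impedances:
  R: Z = R = 11.7 Ω
  L: Z = jωL = j·5429·0.0871 = 0 + j472.8 Ω
  C: Z = 1/(jωC) = -j/(ω·C) = 0 - j118.1 Ω
Step 3 — Series combination: Z_total = R + L + C = 11.7 + j354.8 Ω = 354.9∠88.1° Ω.
Step 4 — Source phasor: V = 240∠-45.0° V = 169.7 - j169.7 V.
Step 5 — Current: I = V / Z = -0.4621 - j0.4936 A = 0.6762∠-133.1° A.
Step 6 — Complex power: S = V·I* = 5.349 + j162.2 VA.
Step 7 — Real power: P = Re(S) = 5.349 W.
Step 8 — Reactive power: Q = Im(S) = 162.2 VAR.
Step 9 — Apparent power: |S| = 162.3 VA.
Step 10 — Power factor: PF = P/|S| = 0.03296 (lagging).

(a) P = 5.349 W  (b) Q = 162.2 VAR  (c) S = 162.3 VA  (d) PF = 0.03296 (lagging)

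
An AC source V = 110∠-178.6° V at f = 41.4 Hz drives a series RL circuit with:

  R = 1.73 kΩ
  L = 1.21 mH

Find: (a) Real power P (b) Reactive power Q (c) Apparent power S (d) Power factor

Step 1 — Angular frequency: ω = 2π·f = 2π·41.4 = 260.1 rad/s.
Step 2 — Component impedances:
  R: Z = R = 1730 Ω
  L: Z = jωL = j·260.1·0.00121 = 0 + j0.3147 Ω
Step 3 — Series combination: Z_total = R + L = 1730 + j0.3147 Ω = 1730∠0.0° Ω.
Step 4 — Source phasor: V = 110∠-178.6° V = -110 - j2.688 V.
Step 5 — Current: I = V / Z = -0.06357 - j0.001542 A = 0.06358∠-178.6° A.
Step 6 — Complex power: S = V·I* = 6.994 + j0.001273 VA.
Step 7 — Real power: P = Re(S) = 6.994 W.
Step 8 — Reactive power: Q = Im(S) = 0.001273 VAR.
Step 9 — Apparent power: |S| = 6.994 VA.
Step 10 — Power factor: PF = P/|S| = 1 (lagging).

(a) P = 6.994 W  (b) Q = 0.001273 VAR  (c) S = 6.994 VA  (d) PF = 1 (lagging)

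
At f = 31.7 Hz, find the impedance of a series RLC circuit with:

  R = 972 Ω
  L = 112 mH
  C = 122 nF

Step 1 — Angular frequency: ω = 2π·f = 2π·31.7 = 199.2 rad/s.
Step 2 — Component impedances:
  R: Z = R = 972 Ω
  L: Z = jωL = j·199.2·0.112 = 0 + j22.31 Ω
  C: Z = 1/(jωC) = -j/(ω·C) = 0 - j4.115e+04 Ω
Step 3 — Series combination: Z_total = R + L + C = 972 - j4.113e+04 Ω = 4.114e+04∠-88.6° Ω.

Z = 972 - j4.113e+04 Ω = 4.114e+04∠-88.6° Ω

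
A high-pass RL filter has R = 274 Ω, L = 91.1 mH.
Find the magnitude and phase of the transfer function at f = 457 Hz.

Step 1 — Angular frequency: ω = 2π·457 = 2871 rad/s.
Step 2 — Transfer function: H(jω) = jωL/(R + jωL).
Step 3 — Numerator jωL = j·261.6; denominator R + jωL = 274 + j261.6.
Step 4 — H = 0.4768 + j0.4995.
Step 5 — Magnitude: |H| = 0.6905 (-3.2 dB); phase: φ = 46.3°.

|H| = 0.6905 (-3.2 dB), φ = 46.3°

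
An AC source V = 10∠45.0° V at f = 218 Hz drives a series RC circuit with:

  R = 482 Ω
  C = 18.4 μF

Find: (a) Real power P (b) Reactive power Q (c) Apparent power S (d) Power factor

Step 1 — Angular frequency: ω = 2π·f = 2π·218 = 1370 rad/s.
Step 2 — Component impedances:
  R: Z = R = 482 Ω
  C: Z = 1/(jωC) = -j/(ω·C) = 0 - j39.68 Ω
Step 3 — Series combination: Z_total = R + C = 482 - j39.68 Ω = 483.6∠-4.7° Ω.
Step 4 — Source phasor: V = 10∠45.0° V = 7.071 + j7.071 V.
Step 5 — Current: I = V / Z = 0.01337 + j0.01577 A = 0.02068∠49.7° A.
Step 6 — Complex power: S = V·I* = 0.2061 - j0.01696 VA.
Step 7 — Real power: P = Re(S) = 0.2061 W.
Step 8 — Reactive power: Q = Im(S) = -0.01696 VAR.
Step 9 — Apparent power: |S| = 0.2068 VA.
Step 10 — Power factor: PF = P/|S| = 0.9966 (leading).

(a) P = 0.2061 W  (b) Q = -0.01696 VAR  (c) S = 0.2068 VA  (d) PF = 0.9966 (leading)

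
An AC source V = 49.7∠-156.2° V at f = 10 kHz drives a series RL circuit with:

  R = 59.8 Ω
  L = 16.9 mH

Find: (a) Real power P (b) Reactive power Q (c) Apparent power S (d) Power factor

Step 1 — Angular frequency: ω = 2π·f = 2π·1e+04 = 6.283e+04 rad/s.
Step 2 — Component impedances:
  R: Z = R = 59.8 Ω
  L: Z = jωL = j·6.283e+04·0.0169 = 0 + j1062 Ω
Step 3 — Series combination: Z_total = R + L = 59.8 + j1062 Ω = 1064∠86.8° Ω.
Step 4 — Source phasor: V = 49.7∠-156.2° V = -45.47 - j20.06 V.
Step 5 — Current: I = V / Z = -0.02123 + j0.04163 A = 0.04673∠117.0° A.
Step 6 — Complex power: S = V·I* = 0.1306 + j2.319 VA.
Step 7 — Real power: P = Re(S) = 0.1306 W.
Step 8 — Reactive power: Q = Im(S) = 2.319 VAR.
Step 9 — Apparent power: |S| = 2.323 VA.
Step 10 — Power factor: PF = P/|S| = 0.05623 (lagging).

(a) P = 0.1306 W  (b) Q = 2.319 VAR  (c) S = 2.323 VA  (d) PF = 0.05623 (lagging)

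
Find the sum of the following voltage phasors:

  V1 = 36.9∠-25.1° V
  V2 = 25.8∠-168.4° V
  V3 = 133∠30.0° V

Step 1 — Convert each phasor to rectangular form:
  V1 = 36.9·(cos(-25.1°) + j·sin(-25.1°)) = 33.42 - j15.65 V
  V2 = 25.8·(cos(-168.4°) + j·sin(-168.4°)) = -25.27 - j5.188 V
  V3 = 133·(cos(30.0°) + j·sin(30.0°)) = 115.2 + j66.5 V
Step 2 — Sum components: V_total = 123.3 + j45.66 V.
Step 3 — Convert to polar: |V_total| = 131.5 V, ∠V_total = 20.3°.

V_total = 131.5∠20.3° V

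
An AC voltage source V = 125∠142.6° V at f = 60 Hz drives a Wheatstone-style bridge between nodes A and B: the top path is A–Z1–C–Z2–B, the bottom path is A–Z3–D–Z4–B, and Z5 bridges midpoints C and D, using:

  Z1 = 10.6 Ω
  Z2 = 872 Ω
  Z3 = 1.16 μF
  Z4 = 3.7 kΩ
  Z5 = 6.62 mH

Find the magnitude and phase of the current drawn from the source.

Step 1 — Angular frequency: ω = 2π·f = 2π·60 = 377 rad/s.
Step 2 — Component impedances:
  Z1: Z = R = 10.6 Ω
  Z2: Z = R = 872 Ω
  Z3: Z = 1/(jωC) = -j/(ω·C) = 0 - j2287 Ω
  Z4: Z = R = 3700 Ω
  Z5: Z = jωL = j·377·0.00662 = 0 + j2.496 Ω
Step 3 — Bridge requires nodal analysis (the Z5 bridge couples midpoints C and D, so the two paths cannot be reduced to a simple series/parallel combination). Setting node B to ground and injecting 1 A at node A, the 3-node admittance system at A, C, D solves to V_A = Z_AB = 716.3 + j0.04167 Ω = 716.3∠0.0° Ω.
Step 4 — Source phasor: V = 125∠142.6° V = -99.3 + j75.92 V.
Step 5 — Ohm's law: I = V / Z_total = (-99.3 + j75.92) / (716.3 + j0.04167) = -0.1386 + j0.106 A.
Step 6 — Convert to polar: |I| = 0.1745 A, ∠I = 142.6°.

I = 0.1745∠142.6° A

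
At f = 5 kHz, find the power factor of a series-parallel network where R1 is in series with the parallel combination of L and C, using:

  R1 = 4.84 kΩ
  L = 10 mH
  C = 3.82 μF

Step 1 — Angular frequency: ω = 2π·f = 2π·5000 = 3.142e+04 rad/s.
Step 2 — Component impedances:
  R1: Z = R = 4840 Ω
  L: Z = jωL = j·3.142e+04·0.01 = 0 + j314.2 Ω
  C: Z = 1/(jωC) = -j/(ω·C) = 0 - j8.333 Ω
Step 3 — Parallel branch: L || C = 1/(1/L + 1/C) = 0 - j8.56 Ω.
Step 4 — Series with R1: Z_total = R1 + (L || C) = 4840 - j8.56 Ω = 4840∠-0.1° Ω.
Step 5 — Power factor: PF = cos(φ) = Re(Z)/|Z| = 4840/4840 = 1.
Step 6 — Type: Im(Z) = -8.56 ⇒ leading (phase φ = -0.1°).

PF = 1 (leading, φ = -0.1°)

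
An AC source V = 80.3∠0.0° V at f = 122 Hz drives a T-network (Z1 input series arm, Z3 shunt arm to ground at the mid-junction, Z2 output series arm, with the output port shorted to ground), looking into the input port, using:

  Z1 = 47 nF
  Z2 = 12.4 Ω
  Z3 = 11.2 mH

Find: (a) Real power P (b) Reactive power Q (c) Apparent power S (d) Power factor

Step 1 — Angular frequency: ω = 2π·f = 2π·122 = 766.5 rad/s.
Step 2 — Component impedances:
  Z1: Z = 1/(jωC) = -j/(ω·C) = 0 - j2.776e+04 Ω
  Z2: Z = R = 12.4 Ω
  Z3: Z = jωL = j·766.5·0.0112 = 0 + j8.585 Ω
Step 3 — With the output port shorted to ground, the output series arm Z2 runs from the junction to ground; the shunt arm Z3 also runs from the junction to ground. They appear in parallel: Z3 || Z2 = 4.018 + j5.803 Ω.
Step 4 — Series with input arm Z1: Z_in = Z1 + (Z3 || Z2) = 4.018 - j2.775e+04 Ω = 2.775e+04∠-90.0° Ω.
Step 5 — Source phasor: V = 80.3∠0.0° V = 80.3 V.
Step 6 — Current: I = V / Z = 4.19e-07 + j0.002894 A = 0.002894∠90.0° A.
Step 7 — Complex power: S = V·I* = 3.364e-05 - j0.2324 VA.
Step 8 — Real power: P = Re(S) = 3.364e-05 W.
Step 9 — Reactive power: Q = Im(S) = -0.2324 VAR.
Step 10 — Apparent power: |S| = 0.2324 VA.
Step 11 — Power factor: PF = P/|S| = 0.0001448 (leading).

(a) P = 3.364e-05 W  (b) Q = -0.2324 VAR  (c) S = 0.2324 VA  (d) PF = 0.0001448 (leading)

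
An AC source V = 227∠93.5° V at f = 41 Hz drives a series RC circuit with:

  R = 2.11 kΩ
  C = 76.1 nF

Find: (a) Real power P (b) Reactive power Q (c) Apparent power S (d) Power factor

Step 1 — Angular frequency: ω = 2π·f = 2π·41 = 257.6 rad/s.
Step 2 — Component impedances:
  R: Z = R = 2110 Ω
  C: Z = 1/(jωC) = -j/(ω·C) = 0 - j5.101e+04 Ω
Step 3 — Series combination: Z_total = R + C = 2110 - j5.101e+04 Ω = 5.105e+04∠-87.6° Ω.
Step 4 — Source phasor: V = 227∠93.5° V = -13.86 + j226.6 V.
Step 5 — Current: I = V / Z = -0.004445 - j8.779e-05 A = 0.004446∠-178.9° A.
Step 6 — Complex power: S = V·I* = 0.04171 - j1.008 VA.
Step 7 — Real power: P = Re(S) = 0.04171 W.
Step 8 — Reactive power: Q = Im(S) = -1.008 VAR.
Step 9 — Apparent power: |S| = 1.009 VA.
Step 10 — Power factor: PF = P/|S| = 0.04133 (leading).

(a) P = 0.04171 W  (b) Q = -1.008 VAR  (c) S = 1.009 VA  (d) PF = 0.04133 (leading)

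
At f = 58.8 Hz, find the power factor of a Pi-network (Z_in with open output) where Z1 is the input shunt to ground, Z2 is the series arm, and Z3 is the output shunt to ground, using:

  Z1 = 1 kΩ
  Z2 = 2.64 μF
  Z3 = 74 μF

Step 1 — Angular frequency: ω = 2π·f = 2π·58.8 = 369.5 rad/s.
Step 2 — Component impedances:
  Z1: Z = R = 1000 Ω
  Z2: Z = 1/(jωC) = -j/(ω·C) = 0 - j1025 Ω
  Z3: Z = 1/(jωC) = -j/(ω·C) = 0 - j36.58 Ω
Step 3 — With open output, the series arm Z2 and the output shunt Z3 appear in series to ground: Z2 + Z3 = 0 - j1062 Ω.
Step 4 — Parallel with input shunt Z1: Z_in = Z1 || (Z2 + Z3) = 530 - j499.1 Ω = 728∠-43.3° Ω.
Step 5 — Power factor: PF = cos(φ) = Re(Z)/|Z| = 530/728 = 0.728.
Step 6 — Type: Im(Z) = -499.1 ⇒ leading (phase φ = -43.3°).

PF = 0.728 (leading, φ = -43.3°)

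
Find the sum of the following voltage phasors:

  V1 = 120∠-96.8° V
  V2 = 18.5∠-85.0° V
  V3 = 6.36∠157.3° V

Step 1 — Convert each phasor to rectangular form:
  V1 = 120·(cos(-96.8°) + j·sin(-96.8°)) = -14.21 - j119.2 V
  V2 = 18.5·(cos(-85.0°) + j·sin(-85.0°)) = 1.612 - j18.43 V
  V3 = 6.36·(cos(157.3°) + j·sin(157.3°)) = -5.867 + j2.454 V
Step 2 — Sum components: V_total = -18.46 - j135.1 V.
Step 3 — Convert to polar: |V_total| = 136.4 V, ∠V_total = -97.8°.

V_total = 136.4∠-97.8° V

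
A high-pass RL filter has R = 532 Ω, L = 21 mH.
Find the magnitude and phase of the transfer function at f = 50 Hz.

Step 1 — Angular frequency: ω = 2π·50 = 314.2 rad/s.
Step 2 — Transfer function: H(jω) = jωL/(R + jωL).
Step 3 — Numerator jωL = j·6.597; denominator R + jωL = 532 + j6.597.
Step 4 — H = 0.0001538 + j0.0124.
Step 5 — Magnitude: |H| = 0.0124 (-38.1 dB); phase: φ = 89.3°.

|H| = 0.0124 (-38.1 dB), φ = 89.3°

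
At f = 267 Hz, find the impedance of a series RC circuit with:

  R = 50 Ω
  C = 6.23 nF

Step 1 — Angular frequency: ω = 2π·f = 2π·267 = 1678 rad/s.
Step 2 — Component impedances:
  R: Z = R = 50 Ω
  C: Z = 1/(jωC) = -j/(ω·C) = 0 - j9.568e+04 Ω
Step 3 — Series combination: Z_total = R + C = 50 - j9.568e+04 Ω = 9.568e+04∠-90.0° Ω.

Z = 50 - j9.568e+04 Ω = 9.568e+04∠-90.0° Ω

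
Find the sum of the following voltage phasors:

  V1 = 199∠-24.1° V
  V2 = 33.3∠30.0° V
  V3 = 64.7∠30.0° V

Step 1 — Convert each phasor to rectangular form:
  V1 = 199·(cos(-24.1°) + j·sin(-24.1°)) = 181.7 - j81.26 V
  V2 = 33.3·(cos(30.0°) + j·sin(30.0°)) = 28.84 + j16.65 V
  V3 = 64.7·(cos(30.0°) + j·sin(30.0°)) = 56.03 + j32.35 V
Step 2 — Sum components: V_total = 266.5 - j32.26 V.
Step 3 — Convert to polar: |V_total| = 268.5 V, ∠V_total = -6.9°.

V_total = 268.5∠-6.9° V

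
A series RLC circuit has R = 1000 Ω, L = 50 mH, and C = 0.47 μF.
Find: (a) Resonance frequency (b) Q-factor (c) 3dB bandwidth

Step 1 — Resonance condition Im(Z)=0 gives ω₀ = 1/√(LC).
Step 2 — ω₀ = 1/√(0.05·4.7e-07) = 6523 rad/s.
Step 3 — f₀ = ω₀/(2π) = 1038 Hz.
Step 4 — Series Q: Q = ω₀L/R = 6523·0.05/1000 = 0.3262.
Step 5 — 3dB bandwidth: Δω = ω₀/Q = 2e+04 rad/s; BW = Δω/(2π) = 3183 Hz.

(a) f₀ = 1038 Hz  (b) Q = 0.3262  (c) BW = 3183 Hz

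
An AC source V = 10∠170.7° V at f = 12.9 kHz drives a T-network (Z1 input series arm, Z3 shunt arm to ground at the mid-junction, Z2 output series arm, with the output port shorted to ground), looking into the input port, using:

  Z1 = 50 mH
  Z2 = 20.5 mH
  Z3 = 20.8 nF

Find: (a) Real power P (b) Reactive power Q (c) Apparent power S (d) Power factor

Step 1 — Angular frequency: ω = 2π·f = 2π·1.29e+04 = 8.105e+04 rad/s.
Step 2 — Component impedances:
  Z1: Z = jωL = j·8.105e+04·0.05 = 0 + j4053 Ω
  Z2: Z = jωL = j·8.105e+04·0.0205 = 0 + j1662 Ω
  Z3: Z = 1/(jωC) = -j/(ω·C) = 0 - j593.2 Ω
Step 3 — With the output port shorted to ground, the output series arm Z2 runs from the junction to ground; the shunt arm Z3 also runs from the junction to ground. They appear in parallel: Z3 || Z2 = 0 - j922.4 Ω.
Step 4 — Series with input arm Z1: Z_in = Z1 + (Z3 || Z2) = 0 + j3130 Ω = 3130∠90.0° Ω.
Step 5 — Source phasor: V = 10∠170.7° V = -9.869 + j1.616 V.
Step 6 — Current: I = V / Z = 0.0005163 + j0.003153 A = 0.003195∠80.7° A.
Step 7 — Complex power: S = V·I* = 0 + j0.03195 VA.
Step 8 — Real power: P = Re(S) = 0 W.
Step 9 — Reactive power: Q = Im(S) = 0.03195 VAR.
Step 10 — Apparent power: |S| = 0.03195 VA.
Step 11 — Power factor: PF = P/|S| = 0 (lagging).

(a) P = 0 W  (b) Q = 0.03195 VAR  (c) S = 0.03195 VA  (d) PF = 0 (lagging)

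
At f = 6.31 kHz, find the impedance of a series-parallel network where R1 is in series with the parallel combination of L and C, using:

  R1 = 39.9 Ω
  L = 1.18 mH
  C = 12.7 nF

Step 1 — Angular frequency: ω = 2π·f = 2π·6310 = 3.965e+04 rad/s.
Step 2 — Component impedances:
  R1: Z = R = 39.9 Ω
  L: Z = jωL = j·3.965e+04·0.00118 = 0 + j46.78 Ω
  C: Z = 1/(jωC) = -j/(ω·C) = 0 - j1986 Ω
Step 3 — Parallel branch: L || C = 1/(1/L + 1/C) = 0 + j47.91 Ω.
Step 4 — Series with R1: Z_total = R1 + (L || C) = 39.9 + j47.91 Ω = 62.35∠50.2° Ω.

Z = 39.9 + j47.91 Ω = 62.35∠50.2° Ω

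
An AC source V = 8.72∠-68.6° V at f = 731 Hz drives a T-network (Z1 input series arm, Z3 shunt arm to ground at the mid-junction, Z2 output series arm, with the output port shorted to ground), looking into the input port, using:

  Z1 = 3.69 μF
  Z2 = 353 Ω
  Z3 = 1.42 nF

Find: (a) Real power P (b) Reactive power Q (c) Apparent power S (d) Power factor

Step 1 — Angular frequency: ω = 2π·f = 2π·731 = 4593 rad/s.
Step 2 — Component impedances:
  Z1: Z = 1/(jωC) = -j/(ω·C) = 0 - j59 Ω
  Z2: Z = R = 353 Ω
  Z3: Z = 1/(jωC) = -j/(ω·C) = 0 - j1.533e+05 Ω
Step 3 — With the output port shorted to ground, the output series arm Z2 runs from the junction to ground; the shunt arm Z3 also runs from the junction to ground. They appear in parallel: Z3 || Z2 = 353 - j0.8127 Ω.
Step 4 — Series with input arm Z1: Z_in = Z1 + (Z3 || Z2) = 353 - j59.82 Ω = 358∠-9.6° Ω.
Step 5 — Source phasor: V = 8.72∠-68.6° V = 3.182 - j8.119 V.
Step 6 — Current: I = V / Z = 0.01255 - j0.02087 A = 0.02436∠-59.0° A.
Step 7 — Complex power: S = V·I* = 0.2094 - j0.03548 VA.
Step 8 — Real power: P = Re(S) = 0.2094 W.
Step 9 — Reactive power: Q = Im(S) = -0.03548 VAR.
Step 10 — Apparent power: |S| = 0.2124 VA.
Step 11 — Power factor: PF = P/|S| = 0.9859 (leading).

(a) P = 0.2094 W  (b) Q = -0.03548 VAR  (c) S = 0.2124 VA  (d) PF = 0.9859 (leading)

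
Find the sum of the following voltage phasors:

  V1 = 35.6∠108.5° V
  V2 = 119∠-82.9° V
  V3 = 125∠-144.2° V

Step 1 — Convert each phasor to rectangular form:
  V1 = 35.6·(cos(108.5°) + j·sin(108.5°)) = -11.3 + j33.76 V
  V2 = 119·(cos(-82.9°) + j·sin(-82.9°)) = 14.71 - j118.1 V
  V3 = 125·(cos(-144.2°) + j·sin(-144.2°)) = -101.4 - j73.12 V
Step 2 — Sum components: V_total = -97.97 - j157.4 V.
Step 3 — Convert to polar: |V_total| = 185.4 V, ∠V_total = -121.9°.

V_total = 185.4∠-121.9° V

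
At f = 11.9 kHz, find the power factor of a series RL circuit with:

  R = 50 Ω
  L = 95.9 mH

Step 1 — Angular frequency: ω = 2π·f = 2π·1.19e+04 = 7.477e+04 rad/s.
Step 2 — Component impedances:
  R: Z = R = 50 Ω
  L: Z = jωL = j·7.477e+04·0.0959 = 0 + j7170 Ω
Step 3 — Series combination: Z_total = R + L = 50 + j7170 Ω = 7171∠89.6° Ω.
Step 4 — Power factor: PF = cos(φ) = Re(Z)/|Z| = 50/7171 = 0.006973.
Step 5 — Type: Im(Z) = 7170 ⇒ lagging (phase φ = 89.6°).

PF = 0.006973 (lagging, φ = 89.6°)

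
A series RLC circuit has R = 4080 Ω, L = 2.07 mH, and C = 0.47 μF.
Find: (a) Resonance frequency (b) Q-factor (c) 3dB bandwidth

Step 1 — Resonance: ω₀ = 1/√(LC) = 1/√(0.00207·4.7e-07) = 3.206e+04 rad/s.
Step 2 — f₀ = ω₀/(2π) = 5103 Hz.
Step 3 — Series Q: Q = ω₀L/R = 3.206e+04·0.00207/4080 = 0.01627.
Step 4 — Bandwidth: Δω = ω₀/Q = 1.971e+06 rad/s; BW = Δω/(2π) = 3.137e+05 Hz.

(a) f₀ = 5103 Hz  (b) Q = 0.01627  (c) BW = 3.137e+05 Hz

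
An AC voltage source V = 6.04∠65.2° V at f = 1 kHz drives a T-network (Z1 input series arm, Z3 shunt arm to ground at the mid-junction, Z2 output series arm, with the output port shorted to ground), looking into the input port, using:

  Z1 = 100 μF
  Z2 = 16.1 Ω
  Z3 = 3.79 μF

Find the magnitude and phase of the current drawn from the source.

Step 1 — Angular frequency: ω = 2π·f = 2π·1000 = 6283 rad/s.
Step 2 — Component impedances:
  Z1: Z = 1/(jωC) = -j/(ω·C) = 0 - j1.592 Ω
  Z2: Z = R = 16.1 Ω
  Z3: Z = 1/(jωC) = -j/(ω·C) = 0 - j41.99 Ω
Step 3 — With the output port shorted to ground, the output series arm Z2 runs from the junction to ground; the shunt arm Z3 also runs from the junction to ground. They appear in parallel: Z3 || Z2 = 14.04 - j5.382 Ω.
Step 4 — Series with input arm Z1: Z_in = Z1 + (Z3 || Z2) = 14.04 - j6.973 Ω = 15.67∠-26.4° Ω.
Step 5 — Source phasor: V = 6.04∠65.2° V = 2.533 + j5.483 V.
Step 6 — Ohm's law: I = V / Z_total = (2.533 + j5.483) / (14.04 - j6.973) = -0.01088 + j0.3852 A.
Step 7 — Convert to polar: |I| = 0.3854 A, ∠I = 91.6°.

I = 0.3854∠91.6° A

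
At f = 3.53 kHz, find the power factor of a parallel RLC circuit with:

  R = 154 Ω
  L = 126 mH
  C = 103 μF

Step 1 — Angular frequency: ω = 2π·f = 2π·3530 = 2.218e+04 rad/s.
Step 2 — Component impedances:
  R: Z = R = 154 Ω
  L: Z = jωL = j·2.218e+04·0.126 = 0 + j2795 Ω
  C: Z = 1/(jωC) = -j/(ω·C) = 0 - j0.4377 Ω
Step 3 — Parallel combination: 1/Z_total = 1/R + 1/L + 1/C; Z_total = 0.001245 - j0.4378 Ω = 0.4378∠-89.8° Ω.
Step 4 — Power factor: PF = cos(φ) = Re(Z)/|Z| = 0.0012446/0.4378 = 0.002843.
Step 5 — Type: Im(Z) = -0.4378 ⇒ leading (phase φ = -89.8°).

PF = 0.002843 (leading, φ = -89.8°)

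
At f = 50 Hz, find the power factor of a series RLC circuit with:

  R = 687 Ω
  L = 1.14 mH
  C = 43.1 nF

Step 1 — Angular frequency: ω = 2π·f = 2π·50 = 314.2 rad/s.
Step 2 — Component impedances:
  R: Z = R = 687 Ω
  L: Z = jωL = j·314.2·0.00114 = 0 + j0.3581 Ω
  C: Z = 1/(jωC) = -j/(ω·C) = 0 - j7.385e+04 Ω
Step 3 — Series combination: Z_total = R + L + C = 687 - j7.385e+04 Ω = 7.386e+04∠-89.5° Ω.
Step 4 — Power factor: PF = cos(φ) = Re(Z)/|Z| = 687/73857 = 0.009302.
Step 5 — Type: Im(Z) = -7.385e+04 ⇒ leading (phase φ = -89.5°).

PF = 0.009302 (leading, φ = -89.5°)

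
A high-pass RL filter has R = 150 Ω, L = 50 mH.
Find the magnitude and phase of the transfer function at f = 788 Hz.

Step 1 — Angular frequency: ω = 2π·788 = 4951 rad/s.
Step 2 — Transfer function: H(jω) = jωL/(R + jωL).
Step 3 — Numerator jωL = j·247.6; denominator R + jωL = 150 + j247.6.
Step 4 — H = 0.7315 + j0.4432.
Step 5 — Magnitude: |H| = 0.8553 (-1.4 dB); phase: φ = 31.2°.

|H| = 0.8553 (-1.4 dB), φ = 31.2°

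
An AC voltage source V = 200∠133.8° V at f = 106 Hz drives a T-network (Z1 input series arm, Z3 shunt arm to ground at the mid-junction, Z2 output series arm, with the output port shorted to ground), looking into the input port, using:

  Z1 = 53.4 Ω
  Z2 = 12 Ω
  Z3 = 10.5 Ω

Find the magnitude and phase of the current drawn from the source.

Step 1 — Angular frequency: ω = 2π·f = 2π·106 = 666 rad/s.
Step 2 — Component impedances:
  Z1: Z = R = 53.4 Ω
  Z2: Z = R = 12 Ω
  Z3: Z = R = 10.5 Ω
Step 3 — With the output port shorted to ground, the output series arm Z2 runs from the junction to ground; the shunt arm Z3 also runs from the junction to ground. They appear in parallel: Z3 || Z2 = 5.6 Ω.
Step 4 — Series with input arm Z1: Z_in = Z1 + (Z3 || Z2) = 59 Ω = 59∠0.0° Ω.
Step 5 — Source phasor: V = 200∠133.8° V = -138.4 + j144.4 V.
Step 6 — Ohm's law: I = V / Z_total = (-138.4 + j144.4) / (59) = -2.346 + j2.447 A.
Step 7 — Convert to polar: |I| = 3.39 A, ∠I = 133.8°.

I = 3.39∠133.8° A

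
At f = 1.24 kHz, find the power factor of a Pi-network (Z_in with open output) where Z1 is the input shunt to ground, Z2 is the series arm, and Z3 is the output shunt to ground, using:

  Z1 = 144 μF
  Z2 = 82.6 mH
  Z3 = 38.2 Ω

Step 1 — Angular frequency: ω = 2π·f = 2π·1240 = 7791 rad/s.
Step 2 — Component impedances:
  Z1: Z = 1/(jωC) = -j/(ω·C) = 0 - j0.8913 Ω
  Z2: Z = jωL = j·7791·0.0826 = 0 + j643.5 Ω
  Z3: Z = R = 38.2 Ω
Step 3 — With open output, the series arm Z2 and the output shunt Z3 appear in series to ground: Z2 + Z3 = 38.2 + j643.5 Ω.
Step 4 — Parallel with input shunt Z1: Z_in = Z1 || (Z2 + Z3) = 7.322e-05 - j0.8926 Ω = 0.8926∠-90.0° Ω.
Step 5 — Power factor: PF = cos(φ) = Re(Z)/|Z| = 7.3222e-05/0.89256 = 8.204e-05.
Step 6 — Type: Im(Z) = -0.8926 ⇒ leading (phase φ = -90.0°).

PF = 8.204e-05 (leading, φ = -90.0°)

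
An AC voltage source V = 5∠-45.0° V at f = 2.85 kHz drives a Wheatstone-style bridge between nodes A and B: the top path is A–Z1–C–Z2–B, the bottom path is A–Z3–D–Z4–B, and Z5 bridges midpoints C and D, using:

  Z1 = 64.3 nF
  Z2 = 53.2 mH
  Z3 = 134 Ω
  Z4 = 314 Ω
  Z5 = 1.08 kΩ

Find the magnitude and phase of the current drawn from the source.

Step 1 — Angular frequency: ω = 2π·f = 2π·2850 = 1.791e+04 rad/s.
Step 2 — Component impedances:
  Z1: Z = 1/(jωC) = -j/(ω·C) = 0 - j868.5 Ω
  Z2: Z = jωL = j·1.791e+04·0.0532 = 0 + j952.7 Ω
  Z3: Z = R = 134 Ω
  Z4: Z = R = 314 Ω
  Z5: Z = R = 1080 Ω
Step 3 — Bridge requires nodal analysis (the Z5 bridge couples midpoints C and D, so the two paths cannot be reduced to a simple series/parallel combination). Setting node B to ground and injecting 1 A at node A, the 3-node admittance system at A, C, D solves to V_A = Z_AB = 272.2 + j43.6 Ω = 275.6∠9.1° Ω.
Step 4 — Source phasor: V = 5∠-45.0° V = 3.536 - j3.536 V.
Step 5 — Ohm's law: I = V / Z_total = (3.536 - j3.536) / (272.2 + j43.6) = 0.01064 - j0.01469 A.
Step 6 — Convert to polar: |I| = 0.01814 A, ∠I = -54.1°.

I = 0.01814∠-54.1° A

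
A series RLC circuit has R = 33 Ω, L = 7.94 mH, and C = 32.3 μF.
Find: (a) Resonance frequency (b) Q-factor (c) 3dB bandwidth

Step 1 — Resonance: ω₀ = 1/√(LC) = 1/√(0.00794·3.23e-05) = 1975 rad/s.
Step 2 — f₀ = ω₀/(2π) = 314.3 Hz.
Step 3 — Series Q: Q = ω₀L/R = 1975·0.00794/33 = 0.4751.
Step 4 — Bandwidth: Δω = ω₀/Q = 4156 rad/s; BW = Δω/(2π) = 661.5 Hz.

(a) f₀ = 314.3 Hz  (b) Q = 0.4751  (c) BW = 661.5 Hz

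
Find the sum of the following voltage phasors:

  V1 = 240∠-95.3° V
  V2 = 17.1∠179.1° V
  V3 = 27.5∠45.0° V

Step 1 — Convert each phasor to rectangular form:
  V1 = 240·(cos(-95.3°) + j·sin(-95.3°)) = -22.17 - j239 V
  V2 = 17.1·(cos(179.1°) + j·sin(179.1°)) = -17.1 + j0.2686 V
  V3 = 27.5·(cos(45.0°) + j·sin(45.0°)) = 19.45 + j19.45 V
Step 2 — Sum components: V_total = -19.82 - j219.3 V.
Step 3 — Convert to polar: |V_total| = 220.2 V, ∠V_total = -95.2°.

V_total = 220.2∠-95.2° V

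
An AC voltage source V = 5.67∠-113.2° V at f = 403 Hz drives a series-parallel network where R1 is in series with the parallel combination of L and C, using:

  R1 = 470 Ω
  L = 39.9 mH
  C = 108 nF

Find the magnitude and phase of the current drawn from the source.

Step 1 — Angular frequency: ω = 2π·f = 2π·403 = 2532 rad/s.
Step 2 — Component impedances:
  R1: Z = R = 470 Ω
  L: Z = jωL = j·2532·0.0399 = 0 + j101 Ω
  C: Z = 1/(jωC) = -j/(ω·C) = 0 - j3657 Ω
Step 3 — Parallel branch: L || C = 1/(1/L + 1/C) = 0 + j103.9 Ω.
Step 4 — Series with R1: Z_total = R1 + (L || C) = 470 + j103.9 Ω = 481.3∠12.5° Ω.
Step 5 — Source phasor: V = 5.67∠-113.2° V = -2.234 - j5.211 V.
Step 6 — Ohm's law: I = V / Z_total = (-2.234 - j5.211) / (470 + j103.9) = -0.006868 - j0.00957 A.
Step 7 — Convert to polar: |I| = 0.01178 A, ∠I = -125.7°.

I = 0.01178∠-125.7° A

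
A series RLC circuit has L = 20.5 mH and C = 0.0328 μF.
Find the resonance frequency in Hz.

Step 1 — Resonance condition Im(Z)=0 gives ω₀ = 1/√(LC).
Step 2 — ω₀ = 1/√(0.0205·3.28e-08) = 3.856e+04 rad/s.
Step 3 — f₀ = ω₀/(2π) = 6138 Hz.

f₀ = 6138 Hz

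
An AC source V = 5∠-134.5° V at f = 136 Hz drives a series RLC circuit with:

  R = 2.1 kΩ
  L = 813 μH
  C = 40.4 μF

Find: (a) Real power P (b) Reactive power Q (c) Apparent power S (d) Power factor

Step 1 — Angular frequency: ω = 2π·f = 2π·136 = 854.5 rad/s.
Step 2 — Component impedances:
  R: Z = R = 2100 Ω
  L: Z = jωL = j·854.5·0.000813 = 0 + j0.6947 Ω
  C: Z = 1/(jωC) = -j/(ω·C) = 0 - j28.97 Ω
Step 3 — Series combination: Z_total = R + L + C = 2100 - j28.27 Ω = 2100∠-0.8° Ω.
Step 4 — Source phasor: V = 5∠-134.5° V = -3.505 - j3.566 V.
Step 5 — Current: I = V / Z = -0.001646 - j0.00172 A = 0.002381∠-133.7° A.
Step 6 — Complex power: S = V·I* = 0.0119 - j0.0001602 VA.
Step 7 — Real power: P = Re(S) = 0.0119 W.
Step 8 — Reactive power: Q = Im(S) = -0.0001602 VAR.
Step 9 — Apparent power: |S| = 0.0119 VA.
Step 10 — Power factor: PF = P/|S| = 0.9999 (leading).

(a) P = 0.0119 W  (b) Q = -0.0001602 VAR  (c) S = 0.0119 VA  (d) PF = 0.9999 (leading)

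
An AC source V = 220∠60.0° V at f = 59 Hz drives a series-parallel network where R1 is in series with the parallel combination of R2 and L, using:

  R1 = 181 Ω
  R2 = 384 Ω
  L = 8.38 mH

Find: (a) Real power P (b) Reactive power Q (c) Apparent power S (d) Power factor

Step 1 — Angular frequency: ω = 2π·f = 2π·59 = 370.7 rad/s.
Step 2 — Component impedances:
  R1: Z = R = 181 Ω
  R2: Z = R = 384 Ω
  L: Z = jωL = j·370.7·0.00838 = 0 + j3.107 Ω
Step 3 — Parallel branch: R2 || L = 1/(1/R2 + 1/L) = 0.02513 + j3.106 Ω.
Step 4 — Series with R1: Z_total = R1 + (R2 || L) = 181 + j3.106 Ω = 181.1∠1.0° Ω.
Step 5 — Source phasor: V = 220∠60.0° V = 110 + j190.5 V.
Step 6 — Current: I = V / Z = 0.6255 + j1.042 A = 1.215∠59.0° A.
Step 7 — Complex power: S = V·I* = 267.3 + j4.587 VA.
Step 8 — Real power: P = Re(S) = 267.3 W.
Step 9 — Reactive power: Q = Im(S) = 4.587 VAR.
Step 10 — Apparent power: |S| = 267.3 VA.
Step 11 — Power factor: PF = P/|S| = 0.9999 (lagging).

(a) P = 267.3 W  (b) Q = 4.587 VAR  (c) S = 267.3 VA  (d) PF = 0.9999 (lagging)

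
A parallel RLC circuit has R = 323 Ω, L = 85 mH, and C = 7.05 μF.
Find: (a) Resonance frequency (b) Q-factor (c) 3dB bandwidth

Step 1 — Resonance: ω₀ = 1/√(LC) = 1/√(0.085·7.05e-06) = 1292 rad/s.
Step 2 — f₀ = ω₀/(2π) = 205.6 Hz.
Step 3 — Parallel Q: Q = R/(ω₀L) = 323/(1292·0.085) = 2.942.
Step 4 — Bandwidth: Δω = ω₀/Q = 439.1 rad/s; BW = Δω/(2π) = 69.89 Hz.

(a) f₀ = 205.6 Hz  (b) Q = 2.942  (c) BW = 69.89 Hz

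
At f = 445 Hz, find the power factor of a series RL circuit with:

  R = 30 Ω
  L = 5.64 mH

Step 1 — Angular frequency: ω = 2π·f = 2π·445 = 2796 rad/s.
Step 2 — Component impedances:
  R: Z = R = 30 Ω
  L: Z = jωL = j·2796·0.00564 = 0 + j15.77 Ω
Step 3 — Series combination: Z_total = R + L = 30 + j15.77 Ω = 33.89∠27.7° Ω.
Step 4 — Power factor: PF = cos(φ) = Re(Z)/|Z| = 30/33.89 = 0.8852.
Step 5 — Type: Im(Z) = 15.77 ⇒ lagging (phase φ = 27.7°).

PF = 0.8852 (lagging, φ = 27.7°)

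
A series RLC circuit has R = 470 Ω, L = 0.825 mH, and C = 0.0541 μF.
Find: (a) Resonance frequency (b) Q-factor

Step 1 — Resonance condition Im(Z)=0 gives ω₀ = 1/√(LC).
Step 2 — ω₀ = 1/√(0.000825·5.41e-08) = 1.497e+05 rad/s.
Step 3 — f₀ = ω₀/(2π) = 2.382e+04 Hz.
Step 4 — Series Q: Q = ω₀L/R = 1.497e+05·0.000825/470 = 0.2627.

(a) f₀ = 2.382e+04 Hz  (b) Q = 0.2627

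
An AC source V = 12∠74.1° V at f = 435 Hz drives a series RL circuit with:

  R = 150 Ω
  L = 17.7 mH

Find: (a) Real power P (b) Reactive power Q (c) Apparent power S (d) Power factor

Step 1 — Angular frequency: ω = 2π·f = 2π·435 = 2733 rad/s.
Step 2 — Component impedances:
  R: Z = R = 150 Ω
  L: Z = jωL = j·2733·0.0177 = 0 + j48.38 Ω
Step 3 — Series combination: Z_total = R + L = 150 + j48.38 Ω = 157.6∠17.9° Ω.
Step 4 — Source phasor: V = 12∠74.1° V = 3.288 + j11.54 V.
Step 5 — Current: I = V / Z = 0.04233 + j0.06329 A = 0.07614∠56.2° A.
Step 6 — Complex power: S = V·I* = 0.8696 + j0.2804 VA.
Step 7 — Real power: P = Re(S) = 0.8696 W.
Step 8 — Reactive power: Q = Im(S) = 0.2804 VAR.
Step 9 — Apparent power: |S| = 0.9137 VA.
Step 10 — Power factor: PF = P/|S| = 0.9517 (lagging).

(a) P = 0.8696 W  (b) Q = 0.2804 VAR  (c) S = 0.9137 VA  (d) PF = 0.9517 (lagging)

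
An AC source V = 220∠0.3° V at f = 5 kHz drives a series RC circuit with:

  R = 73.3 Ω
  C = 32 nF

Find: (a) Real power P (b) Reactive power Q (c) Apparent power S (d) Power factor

Step 1 — Angular frequency: ω = 2π·f = 2π·5000 = 3.142e+04 rad/s.
Step 2 — Component impedances:
  R: Z = R = 73.3 Ω
  C: Z = 1/(jωC) = -j/(ω·C) = 0 - j994.7 Ω
Step 3 — Series combination: Z_total = R + C = 73.3 - j994.7 Ω = 997.4∠-85.8° Ω.
Step 4 — Source phasor: V = 220∠0.3° V = 220 + j1.152 V.
Step 5 — Current: I = V / Z = 0.01506 + j0.2201 A = 0.2206∠86.1° A.
Step 6 — Complex power: S = V·I* = 3.566 - j48.39 VA.
Step 7 — Real power: P = Re(S) = 3.566 W.
Step 8 — Reactive power: Q = Im(S) = -48.39 VAR.
Step 9 — Apparent power: |S| = 48.53 VA.
Step 10 — Power factor: PF = P/|S| = 0.07349 (leading).

(a) P = 3.566 W  (b) Q = -48.39 VAR  (c) S = 48.53 VA  (d) PF = 0.07349 (leading)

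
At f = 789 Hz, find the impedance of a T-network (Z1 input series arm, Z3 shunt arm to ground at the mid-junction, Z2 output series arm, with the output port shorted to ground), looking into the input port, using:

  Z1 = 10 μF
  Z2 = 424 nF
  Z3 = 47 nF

Step 1 — Angular frequency: ω = 2π·f = 2π·789 = 4957 rad/s.
Step 2 — Component impedances:
  Z1: Z = 1/(jωC) = -j/(ω·C) = 0 - j20.17 Ω
  Z2: Z = 1/(jωC) = -j/(ω·C) = 0 - j475.7 Ω
  Z3: Z = 1/(jωC) = -j/(ω·C) = 0 - j4292 Ω
Step 3 — With the output port shorted to ground, the output series arm Z2 runs from the junction to ground; the shunt arm Z3 also runs from the junction to ground. They appear in parallel: Z3 || Z2 = 0 - j428.3 Ω.
Step 4 — Series with input arm Z1: Z_in = Z1 + (Z3 || Z2) = 0 - j448.4 Ω = 448.4∠-90.0° Ω.

Z = 0 - j448.4 Ω = 448.4∠-90.0° Ω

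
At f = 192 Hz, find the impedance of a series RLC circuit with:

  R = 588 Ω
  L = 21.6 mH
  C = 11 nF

Step 1 — Angular frequency: ω = 2π·f = 2π·192 = 1206 rad/s.
Step 2 — Component impedances:
  R: Z = R = 588 Ω
  L: Z = jωL = j·1206·0.0216 = 0 + j26.06 Ω
  C: Z = 1/(jωC) = -j/(ω·C) = 0 - j7.536e+04 Ω
Step 3 — Series combination: Z_total = R + L + C = 588 - j7.533e+04 Ω = 7.533e+04∠-89.6° Ω.

Z = 588 - j7.533e+04 Ω = 7.533e+04∠-89.6° Ω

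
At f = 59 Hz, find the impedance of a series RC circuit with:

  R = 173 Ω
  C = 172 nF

Step 1 — Angular frequency: ω = 2π·f = 2π·59 = 370.7 rad/s.
Step 2 — Component impedances:
  R: Z = R = 173 Ω
  C: Z = 1/(jωC) = -j/(ω·C) = 0 - j1.568e+04 Ω
Step 3 — Series combination: Z_total = R + C = 173 - j1.568e+04 Ω = 1.568e+04∠-89.4° Ω.

Z = 173 - j1.568e+04 Ω = 1.568e+04∠-89.4° Ω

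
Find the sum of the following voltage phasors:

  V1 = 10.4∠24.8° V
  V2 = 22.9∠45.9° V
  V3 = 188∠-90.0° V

Step 1 — Convert each phasor to rectangular form:
  V1 = 10.4·(cos(24.8°) + j·sin(24.8°)) = 9.441 + j4.362 V
  V2 = 22.9·(cos(45.9°) + j·sin(45.9°)) = 15.94 + j16.45 V
  V3 = 188·(cos(-90.0°) + j·sin(-90.0°)) = 0 - j188 V
Step 2 — Sum components: V_total = 25.38 - j167.2 V.
Step 3 — Convert to polar: |V_total| = 169.1 V, ∠V_total = -81.4°.

V_total = 169.1∠-81.4° V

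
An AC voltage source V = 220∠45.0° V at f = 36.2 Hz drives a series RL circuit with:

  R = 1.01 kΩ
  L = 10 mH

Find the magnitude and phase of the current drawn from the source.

Step 1 — Angular frequency: ω = 2π·f = 2π·36.2 = 227.5 rad/s.
Step 2 — Component impedances:
  R: Z = R = 1010 Ω
  L: Z = jωL = j·227.5·0.01 = 0 + j2.275 Ω
Step 3 — Series combination: Z_total = R + L = 1010 + j2.275 Ω = 1010∠0.1° Ω.
Step 4 — Source phasor: V = 220∠45.0° V = 155.6 + j155.6 V.
Step 5 — Ohm's law: I = V / Z_total = (155.6 + j155.6) / (1010 + j2.275) = 0.1544 + j0.1537 A.
Step 6 — Convert to polar: |I| = 0.2178 A, ∠I = 44.9°.

I = 0.2178∠44.9° A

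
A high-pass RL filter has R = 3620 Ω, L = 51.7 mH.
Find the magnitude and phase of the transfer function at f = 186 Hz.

Step 1 — Angular frequency: ω = 2π·186 = 1169 rad/s.
Step 2 — Transfer function: H(jω) = jωL/(R + jωL).
Step 3 — Numerator jωL = j·60.42; denominator R + jωL = 3620 + j60.42.
Step 4 — H = 0.0002785 + j0.01669.
Step 5 — Magnitude: |H| = 0.01669 (-35.6 dB); phase: φ = 89.0°.

|H| = 0.01669 (-35.6 dB), φ = 89.0°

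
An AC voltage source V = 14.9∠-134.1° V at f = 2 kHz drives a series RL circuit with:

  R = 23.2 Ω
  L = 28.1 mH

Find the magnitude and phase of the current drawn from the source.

Step 1 — Angular frequency: ω = 2π·f = 2π·2000 = 1.257e+04 rad/s.
Step 2 — Component impedances:
  R: Z = R = 23.2 Ω
  L: Z = jωL = j·1.257e+04·0.0281 = 0 + j353.1 Ω
Step 3 — Series combination: Z_total = R + L = 23.2 + j353.1 Ω = 353.9∠86.2° Ω.
Step 4 — Source phasor: V = 14.9∠-134.1° V = -10.37 - j10.7 V.
Step 5 — Ohm's law: I = V / Z_total = (-10.37 - j10.7) / (23.2 + j353.1) = -0.03209 + j0.02726 A.
Step 6 — Convert to polar: |I| = 0.04211 A, ∠I = 139.7°.

I = 0.04211∠139.7° A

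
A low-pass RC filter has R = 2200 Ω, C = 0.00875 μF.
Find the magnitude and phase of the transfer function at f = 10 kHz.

Step 1 — Angular frequency: ω = 2π·1e+04 = 6.283e+04 rad/s.
Step 2 — Transfer function: H(jω) = 1/(1 + jωRC).
Step 3 — Denominator: 1 + jωRC = 1 + j·6.283e+04·2200·8.75e-09 = 1 + j1.21.
Step 4 — H = 0.406 - j0.4911.
Step 5 — Magnitude: |H| = 0.6372 (-3.9 dB); phase: φ = -50.4°.

|H| = 0.6372 (-3.9 dB), φ = -50.4°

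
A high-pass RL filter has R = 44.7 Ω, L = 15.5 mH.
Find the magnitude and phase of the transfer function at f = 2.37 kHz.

Step 1 — Angular frequency: ω = 2π·2370 = 1.489e+04 rad/s.
Step 2 — Transfer function: H(jω) = jωL/(R + jωL).
Step 3 — Numerator jωL = j·230.8; denominator R + jωL = 44.7 + j230.8.
Step 4 — H = 0.9639 + j0.1867.
Step 5 — Magnitude: |H| = 0.9818 (-0.2 dB); phase: φ = 11.0°.

|H| = 0.9818 (-0.2 dB), φ = 11.0°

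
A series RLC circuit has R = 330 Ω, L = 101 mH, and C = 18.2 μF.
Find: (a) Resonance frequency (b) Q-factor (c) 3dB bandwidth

Step 1 — Resonance: ω₀ = 1/√(LC) = 1/√(0.101·1.82e-05) = 737.6 rad/s.
Step 2 — f₀ = ω₀/(2π) = 117.4 Hz.
Step 3 — Series Q: Q = ω₀L/R = 737.6·0.101/330 = 0.2257.
Step 4 — Bandwidth: Δω = ω₀/Q = 3267 rad/s; BW = Δω/(2π) = 520 Hz.

(a) f₀ = 117.4 Hz  (b) Q = 0.2257  (c) BW = 520 Hz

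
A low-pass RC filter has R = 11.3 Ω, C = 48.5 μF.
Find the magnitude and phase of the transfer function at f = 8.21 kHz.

Step 1 — Angular frequency: ω = 2π·8210 = 5.158e+04 rad/s.
Step 2 — Transfer function: H(jω) = 1/(1 + jωRC).
Step 3 — Denominator: 1 + jωRC = 1 + j·5.158e+04·11.3·4.85e-05 = 1 + j28.27.
Step 4 — H = 0.00125 - j0.03533.
Step 5 — Magnitude: |H| = 0.03535 (-29.0 dB); phase: φ = -88.0°.

|H| = 0.03535 (-29.0 dB), φ = -88.0°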